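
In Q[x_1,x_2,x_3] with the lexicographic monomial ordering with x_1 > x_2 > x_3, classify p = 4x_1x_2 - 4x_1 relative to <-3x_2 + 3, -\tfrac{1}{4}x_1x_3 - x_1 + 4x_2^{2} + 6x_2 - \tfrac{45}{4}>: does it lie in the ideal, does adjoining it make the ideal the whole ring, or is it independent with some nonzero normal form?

4x_1x_2 - 4x_1 lies in I (it reduces to 0).

First compute the reduced Gröbner basis of I by Buchberger's algorithm.
f_1 = -3x_2 + 3, LT = x_2.
f_2 = -\tfrac{1}{4}x_1x_3 - x_1 + 4x_2^{2} + 6x_2 - \tfrac{45}{4}, LT = x_1x_3.

The S-polynomials (S(f_1,f_2)) all reduce to 0 modulo the current basis, so we have a Gröbner basis.
Inter-reduce: drop elements whose leading term is divisible by another's, tail-reduce, and make monic.
Reduced Gröbner basis: {x_1x_3 + 4x_1 + 5, x_2 - 1}.
Label its elements g_1 = x_1x_3 + 4x_1 + 5, g_2 = x_2 - 1.

Reduce p = 4x_1x_2 - 4x_1 modulo G:
  leading term x_1x_2: subtract (4x_1)·g_2 from 4x_1x_2 - 4x_1 → 0
  normal form = 0.
Since the normal form is 0, p ∈ I.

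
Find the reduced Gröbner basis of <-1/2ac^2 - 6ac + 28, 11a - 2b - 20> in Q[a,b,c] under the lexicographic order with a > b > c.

This is the nonlinear analogue of row-reducing a linear system.

f_1 = -1/2ac^2 - 6ac + 28, LT = ac^2.
f_2 = 11a - 2b - 20, LT = a.

S(f_1,f_2): lcm = ac^2. S = 12ac + 2/11bc^2 + 20/11c^2 - 56.
  leading term ac: subtract (12/11c)·f_2 from 12ac + 2/11bc^2 + 20/11c^2 - 56 → 2/11bc^2 + 24/11bc + 20/11c^2 + 240/11c - 56
  leading term bc^2: no divisor's leading term divides it; move 2/11bc^2 to the remainder.
  leading term bc: no divisor's leading term divides it; move 24/11bc to the remainder.
  leading term c^2: no divisor's leading term divides it; move 20/11c^2 to the remainder.
  leading term c: no divisor's leading term divides it; move 240/11c to the remainder.
  leading term 1: no divisor's leading term divides it; move -56 to the remainder.
  remainder 2/11bc^2 + 24/11bc + 20/11c^2 + 240/11c - 56 ≠ 0; add g_3 = 2/11bc^2 + 24/11bc + 20/11c^2 + 240/11c - 56 to the basis.

S(f_1,g_3): lcm = abc^2. S = -10ac^2 - 120ac + 308a - 56b.
  leading term ac^2: subtract (20)·f_1 from -10ac^2 - 120ac + 308a - 56b → 308a - 56b - 560
  leading term a: subtract (28)·f_2 from 308a - 56b - 560 → 0
  remainder 0.

S(f_2,g_3): leading monomials are coprime, so the S-polynomial reduces to 0 (Buchberger's first criterion).
Every S-polynomial of the final basis reduces to 0, so we have a Gröbner basis.
Inter-reduce: drop elements whose leading term is divisible by another's, tail-reduce, and make monic.

G = {a - 2/11b - 20/11, bc^2 + 12bc + 10c^2 + 120c - 308}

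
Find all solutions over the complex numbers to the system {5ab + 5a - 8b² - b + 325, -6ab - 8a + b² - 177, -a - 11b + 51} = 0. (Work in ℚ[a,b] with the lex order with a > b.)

Compute a lex Gröbner basis by Buchberger's algorithm.
f_1 = 5ab + 5a - 8b² - b + 325, LT = ab.
f_2 = -6ab - 8a + b² - 177, LT = ab.
f_3 = -a - 11b + 51, LT = a.

S(f_1,f_2): lcm = ab. S = -⅓a - 43/30b² - ⅕b + 71/2.
  leading term a: subtract (⅓)·f_3 from -⅓a - 43/30b² - ⅕b + 71/2 → -43/30b² + 52/15b + 37/2
  leading term b²: no divisor's leading term divides it; move -43/30b² to the remainder.
  leading term b: no divisor's leading term divides it; move 52/15b to the remainder.
  leading term 1: no divisor's leading term divides it; move 37/2 to the remainder.
  remainder -43/30b² + 52/15b + 37/2 ≠ 0; add h_4 = -43/30b² + 52/15b + 37/2 to the basis.

S(f_1,f_3): lcm = ab. S = a - 63/5b² + 254/5b + 65.
  leading term a: subtract (-1)·f_3 from a - 63/5b² + 254/5b + 65 → -63/5b² + 199/5b + 116
  leading term b²: subtract (378/43)·h_4 from -63/5b² + 199/5b + 116 → 401/43b - 2005/43
  leading term b: no divisor's leading term divides it; move 401/43b to the remainder.
  leading term 1: no divisor's leading term divides it; move -2005/43 to the remainder.
  remainder 401/43b - 2005/43 ≠ 0; add h_5 = 401/43b - 2005/43 to the basis.

The other S-polynomials (S(f_2,f_3), S(f_1,h_4), S(f_2,h_4), S(f_3,h_4), S(f_1,h_5), S(f_2,h_5), S(f_3,h_5), S(h_4,h_5)) all reduce to 0 modulo the current basis, so we have a Gröbner basis.
Inter-reduce: drop elements whose leading term is divisible by another's, tail-reduce, and make monic.
Reduced Gröbner basis: {a + 4, b - 5}.

From the last basis element, b - 5 = 0, so b takes values in {5}. Each choice, substituted upward through the basis, yields the corresponding point(s) of the solution set.
  b = 5: the earlier basis element becomes a + 4 = 0, giving a = -4 — point (-4, 5).
Check: every point annihilates each of the original generators.

{(-4, 5)}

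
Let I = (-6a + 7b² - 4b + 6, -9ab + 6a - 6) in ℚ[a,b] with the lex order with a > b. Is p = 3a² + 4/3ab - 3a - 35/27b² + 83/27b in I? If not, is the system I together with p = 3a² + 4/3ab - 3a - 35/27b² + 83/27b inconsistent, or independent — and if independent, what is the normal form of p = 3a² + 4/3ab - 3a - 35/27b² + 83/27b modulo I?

First compute the reduced Gröbner basis of I by Buchberger's algorithm.
f_1 = -6a + 7b² - 4b + 6, LT = a.
f_2 = -9ab + 6a - 6, LT = ab.

S(f_1,f_2): lcm = ab. S = ⅔a - 7/6b³ + ⅔b² - b - ⅔.
  leading term a: subtract (-1/9)·f_1 from ⅔a - 7/6b³ + ⅔b² - b - ⅔ → -7/6b³ + 13/9b² - 13/9b
  leading term b³: no divisor's leading term divides it; move -7/6b³ to the remainder.
  leading term b²: no divisor's leading term divides it; move 13/9b² to the remainder.
  leading term b: no divisor's leading term divides it; move -13/9b to the remainder.
  remainder -7/6b³ + 13/9b² - 13/9b ≠ 0; add h_3 = -7/6b³ + 13/9b² - 13/9b to the basis.

The other S-polynomials (S(f_1,h_3), S(f_2,h_3)) all reduce to 0 modulo the current basis, so we have a Gröbner basis.
Inter-reduce: drop elements whose leading term is divisible by another's, tail-reduce, and make monic.
Reduced Gröbner basis: {a - 7/6b² + ⅔b - 1, b³ - 26/21b² + 26/21b}.
Label its elements g_1 = a - 7/6b² + ⅔b - 1, g_2 = b³ - 26/21b² + 26/21b.

Reduce p = 3a² + 4/3ab - 3a - 35/27b² + 83/27b modulo G:
  leading term a²: subtract (3a)·g_1 from 3a² + 4/3ab - 3a - 35/27b² + 83/27b → 7/2ab² - ⅔ab - 35/27b² + 83/27b
  leading term ab²: subtract (7/2b²)·g_1 from 7/2ab² - ⅔ab - 35/27b² + 83/27b → -⅔ab + 49/12b⁴ - 7/3b³ + 119/54b² + 83/27b
  leading term ab: subtract (-⅔b)·g_1 from -⅔ab + 49/12b⁴ - 7/3b³ + 119/54b² + 83/27b → 49/12b⁴ - 28/9b³ + 143/54b² + 65/27b
  leading term b⁴: subtract (49/12b)·g_2 from 49/12b⁴ - 28/9b³ + 143/54b² + 65/27b → 35/18b³ - 65/27b² + 65/27b
  leading term b³: subtract (35/18)·g_2 from 35/18b³ - 65/27b² + 65/27b → 0
  normal form = 0.
Since the normal form is 0, p ∈ I.

Ideal membership is decidable via reduction modulo a Gröbner basis.

3a² + 4/3ab - 3a - 35/27b² + 83/27b lies in I (it reduces to 0).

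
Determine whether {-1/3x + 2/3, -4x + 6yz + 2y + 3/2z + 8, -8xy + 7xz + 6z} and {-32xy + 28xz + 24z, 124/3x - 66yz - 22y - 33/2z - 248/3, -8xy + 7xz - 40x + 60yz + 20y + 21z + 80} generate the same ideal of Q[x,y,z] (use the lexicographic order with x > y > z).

Yes, the ideals are equal.

Two ideals are equal iff their reduced Gröbner bases coincide (the reduced basis is unique for a fixed ordering).
Buchberger on the first generating set:
f_1 = -1/3x + 2/3, LT = x.
f_2 = -4x + 6yz + 2y + 3/2z + 8, LT = x.
f_3 = -8xy + 7xz + 6z, LT = xy.

S(f_1,f_2): lcm = x. S = 3/2yz + 1/2y + 3/8z.
  leading term yz: no divisor's leading term divides it; move 3/2yz to the remainder.
  leading term y: no divisor's leading term divides it; move 1/2y to the remainder.
  leading term z: no divisor's leading term divides it; move 3/8z to the remainder.
  remainder 3/2yz + 1/2y + 3/8z ≠ 0; add g_4 = 3/2yz + 1/2y + 3/8z to the basis.

S(f_1,f_3): lcm = xy. S = 7/8xz - 2y + 3/4z.
  leading term xz: subtract (-21/8z)·f_1 from 7/8xz - 2y + 3/4z → -2y + 5/2z
  leading term y: no divisor's leading term divides it; move -2y to the remainder.
  leading term z: no divisor's leading term divides it; move 5/2z to the remainder.
  remainder -2y + 5/2z ≠ 0; add g_5 = -2y + 5/2z to the basis.

S(f_3,g_4): lcm = xyz. S = -1/3xy - 7/8xz^2 - 1/4xz - 3/4z^2.
  leading term xy: subtract (y)·f_1 from -1/3xy - 7/8xz^2 - 1/4xz - 3/4z^2 → -7/8xz^2 - 1/4xz - 2/3y - 3/4z^2
  leading term xz^2: subtract (21/8z^2)·f_1 from -7/8xz^2 - 1/4xz - 2/3y - 3/4z^2 → -1/4xz - 2/3y - 5/2z^2
  leading term xz: subtract (3/4z)·f_1 from -1/4xz - 2/3y - 5/2z^2 → -2/3y - 5/2z^2 - 1/2z
  leading term y: subtract (1/3)·g_5 from -2/3y - 5/2z^2 - 1/2z → -5/2z^2 - 4/3z
  leading term z^2: no divisor's leading term divides it; move -5/2z^2 to the remainder.
  leading term z: no divisor's leading term divides it; move -4/3z to the remainder.
  remainder -5/2z^2 - 4/3z ≠ 0; add g_6 = -5/2z^2 - 4/3z to the basis.

The other S-polynomials (S(f_2,f_3), S(f_1,g_4), S(f_2,g_4), S(f_1,g_5), S(f_2,g_5), S(f_3,g_5), S(g_4,g_5), S(f_1,g_6), S(f_2,g_6), S(f_3,g_6), S(g_4,g_6), S(g_5,g_6)) all reduce to 0 modulo the current basis, so we have a Gröbner basis.
Inter-reduce: drop elements whose leading term is divisible by another's, tail-reduce, and make monic.
Reduced Gröbner basis: {x - 2, y - 5/4z, z^2 + 8/15z}.

Buchberger on the second generating set:
h_1 = -32xy + 28xz + 24z, LT = xy.
h_2 = 124/3x - 66yz - 22y - 33/2z - 248/3, LT = x.
h_3 = -8xy + 7xz - 40x + 60yz + 20y + 21z + 80, LT = xy.

S(h_1,h_2): lcm = xy. S = -7/8xz + 99/62y^2z + 33/62y^2 + 99/248yz + 2y - 3/4z.
  leading term xz: subtract (-21/992z)·h_2 from -7/8xz + 99/62y^2z + 33/62y^2 + 99/248yz + 2y - 3/4z → 99/62y^2z + 33/62y^2 - 693/496yz^2 - 33/496yz + 2y - 693/1984z^2 - 5/2z
  leading term y^2z: no divisor's leading term divides it; move 99/62y^2z to the remainder.
  leading term y^2: no divisor's leading term divides it; move 33/62y^2 to the remainder.
  leading term yz^2: no divisor's leading term divides it; move -693/496yz^2 to the remainder.
  leading term yz: no divisor's leading term divides it; move -33/496yz to the remainder.
  leading term y: no divisor's leading term divides it; move 2y to the remainder.
  leading term z^2: no divisor's leading term divides it; move -693/1984z^2 to the remainder.
  leading term z: no divisor's leading term divides it; move -5/2z to the remainder.
  remainder 99/62y^2z + 33/62y^2 - 693/496yz^2 - 33/496yz + 2y - 693/1984z^2 - 5/2z ≠ 0; add k_4 = 99/62y^2z + 33/62y^2 - 693/496yz^2 - 33/496yz + 2y - 693/1984z^2 - 5/2z to the basis.

S(h_1,h_3): lcm = xy. S = -5x + 15/2yz + 5/2y + 15/8z + 10.
  leading term x: subtract (-15/124)·h_2 from -5x + 15/2yz + 5/2y + 15/8z + 10 → -15/31yz - 5/31y - 15/124z
  leading term yz: no divisor's leading term divides it; move -15/31yz to the remainder.
  leading term y: no divisor's leading term divides it; move -5/31y to the remainder.
  leading term z: no divisor's leading term divides it; move -15/124z to the remainder.
  remainder -15/31yz - 5/31y - 15/124z ≠ 0; add k_5 = -15/31yz - 5/31y - 15/124z to the basis.

S(h_3,k_4): lcm = xy^2z. S = -1/3xy^2 + 121/24xyz - 124/99xy + 7/32xz^2 + 155/99xz - 15/2y^2z^2 - 5/2y^2z - 21/8yz^2 - 10yz.
  leading term xy^2: subtract (1/96y)·h_1 from -1/3xy^2 + 121/24xyz - 124/99xy + 7/32xz^2 + 155/99xz - 15/2y^2z^2 - 5/2y^2z - 21/8yz^2 - 10yz → 19/4xyz - 124/99xy + 7/32xz^2 + 155/99xz - 15/2y^2z^2 - 5/2y^2z - 21/8yz^2 - 41/4yz
  leading term xyz: subtract (-19/128z)·h_1 from 19/4xyz - 124/99xy + 7/32xz^2 + 155/99xz - 15/2y^2z^2 - 5/2y^2z - 21/8yz^2 - 41/4yz → -124/99xy + 35/8xz^2 + 155/99xz - 15/2y^2z^2 - 5/2y^2z - 21/8yz^2 - 41/4yz + 57/16z^2
  leading term xy: subtract (31/792)·h_1 from -124/99xy + 35/8xz^2 + 155/99xz - 15/2y^2z^2 - 5/2y^2z - 21/8yz^2 - 41/4yz + 57/16z^2 → 35/8xz^2 + 31/66xz - 15/2y^2z^2 - 5/2y^2z - 21/8yz^2 - 41/4yz + 57/16z^2 - 31/33z
  leading term xz^2: subtract (105/992z^2)·h_2 from 35/8xz^2 + 31/66xz - 15/2y^2z^2 - 5/2y^2z - 21/8yz^2 - 41/4yz + 57/16z^2 - 31/33z → 31/66xz - 15/2y^2z^2 - 5/2y^2z + 3465/496yz^3 - 147/496yz^2 - 41/4yz + 3465/1984z^3 + 197/16z^2 - 31/33z
  leading term xz: subtract (1/88z)·h_2 from 31/66xz - 15/2y^2z^2 - 5/2y^2z + 3465/496yz^3 - 147/496yz^2 - 41/4yz + 3465/1984z^3 + 197/16z^2 - 31/33z → -15/2y^2z^2 - 5/2y^2z + 3465/496yz^3 + 225/496yz^2 - 10yz + 3465/1984z^3 + 25/2z^2
  leading term y^2z^2: subtract (-155/33z)·k_4 from -15/2y^2z^2 - 5/2y^2z + 3465/496yz^3 + 225/496yz^2 - 10yz + 3465/1984z^3 + 25/2z^2 → 105/248yz^3 + 35/248yz^2 - 20/33yz + 105/992z^3 + 25/33z^2
  leading term yz^3: subtract (-7/8z^2)·k_5 from 105/248yz^3 + 35/248yz^2 - 20/33yz + 105/992z^3 + 25/33z^2 → -20/33yz + 25/33z^2
  leading term yz: subtract (124/99)·k_5 from -20/33yz + 25/33z^2 → 20/99y + 25/33z^2 + 5/33z
  leading term y: no divisor's leading term divides it; move 20/99y to the remainder.
  leading term z^2: no divisor's leading term divides it; move 25/33z^2 to the remainder.
  leading term z: no divisor's leading term divides it; move 5/33z to the remainder.
  remainder 20/99y + 25/33z^2 + 5/33z ≠ 0; add k_6 = 20/99y + 25/33z^2 + 5/33z to the basis.

S(h_1,k_5): lcm = xyz. S = -1/3xy - 7/8xz^2 - 1/4xz - 3/4z^2.
  leading term xy: subtract (1/96)·h_1 from -1/3xy - 7/8xz^2 - 1/4xz - 3/4z^2 → -7/8xz^2 - 13/24xz - 3/4z^2 - 1/4z
  leading term xz^2: subtract (-21/992z^2)·h_2 from -7/8xz^2 - 13/24xz - 3/4z^2 - 1/4z → -13/24xz - 693/496yz^3 - 231/496yz^2 - 693/1984z^3 - 5/2z^2 - 1/4z
  leading term xz: subtract (-13/992z)·h_2 from -13/24xz - 693/496yz^3 - 231/496yz^2 - 693/1984z^3 - 5/2z^2 - 1/4z → -693/496yz^3 - 165/124yz^2 - 143/496yz - 693/1984z^3 - 5389/1984z^2 - 4/3z
  leading term yz^3: subtract (231/80z^2)·k_5 from -693/496yz^3 - 165/124yz^2 - 143/496yz - 693/1984z^3 - 5389/1984z^2 - 4/3z → -429/496yz^2 - 143/496yz - 5389/1984z^2 - 4/3z
  leading term yz^2: subtract (143/80z)·k_5 from -429/496yz^2 - 143/496yz - 5389/1984z^2 - 4/3z → -5/2z^2 - 4/3z
  leading term z^2: no divisor's leading term divides it; move -5/2z^2 to the remainder.
  leading term z: no divisor's leading term divides it; move -4/3z to the remainder.
  remainder -5/2z^2 - 4/3z ≠ 0; add k_7 = -5/2z^2 - 4/3z to the basis.

The other S-polynomials (S(h_2,h_3), S(h_1,k_4), S(h_2,k_4), S(h_2,k_5), S(h_3,k_5), S(k_4,k_5), S(h_1,k_6), S(h_2,k_6), S(h_3,k_6), S(k_4,k_6), S(k_5,k_6), S(h_1,k_7), S(h_2,k_7), S(h_3,k_7), S(k_4,k_7), S(k_5,k_7), S(k_6,k_7)) all reduce to 0 modulo the current basis, so we have a Gröbner basis.
Inter-reduce: drop elements whose leading term is divisible by another's, tail-reduce, and make monic.
Reduced Gröbner basis: {x - 2, y - 5/4z, z^2 + 8/15z}.

Same reduced basis, so the two generating sets span the same ideal.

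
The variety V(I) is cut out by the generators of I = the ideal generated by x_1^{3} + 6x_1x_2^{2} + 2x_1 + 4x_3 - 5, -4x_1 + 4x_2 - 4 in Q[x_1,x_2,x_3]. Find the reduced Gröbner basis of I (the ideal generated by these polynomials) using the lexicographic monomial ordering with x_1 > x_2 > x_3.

G = {x_1 - x_2 + 1, x_2^{3} - \tfrac{9}{7}x_2^{2} + \tfrac{5}{7}x_2 + \tfrac{4}{7}x_3 - \tfrac{8}{7}}

Buchberger's algorithm terminates because the ascending chain of leading-term ideals stabilizes.

f_1 = x_1^{3} + 6x_1x_2^{2} + 2x_1 + 4x_3 - 5, LT = x_1^{3}.
f_2 = -4x_1 + 4x_2 - 4, LT = x_1.

S(f_1,f_2): lcm = x_1^{3}. S = x_1^{2}x_2 - x_1^{2} + 6x_1x_2^{2} + 2x_1 + 4x_3 - 5.
  leading term x_1^{2}x_2: subtract (-\tfrac{1}{4}x_1x_2)·f_2 from x_1^{2}x_2 - x_1^{2} + 6x_1x_2^{2} + 2x_1 + 4x_3 - 5 → -x_1^{2} + 7x_1x_2^{2} - x_1x_2 + 2x_1 + 4x_3 - 5
  leading term x_1^{2}: subtract (\tfrac{1}{4}x_1)·f_2 from -x_1^{2} + 7x_1x_2^{2} - x_1x_2 + 2x_1 + 4x_3 - 5 → 7x_1x_2^{2} - 2x_1x_2 + 3x_1 + 4x_3 - 5
  leading term x_1x_2^{2}: subtract (-\tfrac{7}{4}x_2^{2})·f_2 from 7x_1x_2^{2} - 2x_1x_2 + 3x_1 + 4x_3 - 5 → -2x_1x_2 + 3x_1 + 7x_2^{3} - 7x_2^{2} + 4x_3 - 5
  leading term x_1x_2: subtract (\tfrac{1}{2}x_2)·f_2 from -2x_1x_2 + 3x_1 + 7x_2^{3} - 7x_2^{2} + 4x_3 - 5 → 3x_1 + 7x_2^{3} - 9x_2^{2} + 2x_2 + 4x_3 - 5
  leading term x_1: subtract (-\tfrac{3}{4})·f_2 from 3x_1 + 7x_2^{3} - 9x_2^{2} + 2x_2 + 4x_3 - 5 → 7x_2^{3} - 9x_2^{2} + 5x_2 + 4x_3 - 8
  leading term x_2^{3}: no divisor's leading term divides it; move 7x_2^{3} to the remainder.
  leading term x_2^{2}: no divisor's leading term divides it; move -9x_2^{2} to the remainder.
  leading term x_2: no divisor's leading term divides it; move 5x_2 to the remainder.
  leading term x_3: no divisor's leading term divides it; move 4x_3 to the remainder.
  leading term 1: no divisor's leading term divides it; move -8 to the remainder.
  remainder 7x_2^{3} - 9x_2^{2} + 5x_2 + 4x_3 - 8 ≠ 0; add g_3 = 7x_2^{3} - 9x_2^{2} + 5x_2 + 4x_3 - 8 to the basis.

S(f_1,g_3): leading monomials are coprime, so the S-polynomial reduces to 0 (Buchberger's first criterion).
S(f_2,g_3): leading monomials are coprime, so the S-polynomial reduces to 0 (Buchberger's first criterion).
Every S-polynomial of the final basis reduces to 0, so we have a Gröbner basis.
Inter-reduce: drop elements whose leading term is divisible by another's, tail-reduce, and make monic.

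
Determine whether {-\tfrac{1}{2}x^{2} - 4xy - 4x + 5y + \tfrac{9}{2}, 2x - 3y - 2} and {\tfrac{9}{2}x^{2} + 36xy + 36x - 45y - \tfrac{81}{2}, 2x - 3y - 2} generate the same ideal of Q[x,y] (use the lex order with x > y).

Yes, the ideals are equal.

For a fixed monomial order, each ideal has a unique reduced Gröbner basis; comparing bases decides equality.
Buchberger on the first generating set:
f_1 = -\tfrac{1}{2}x^{2} - 4xy - 4x + 5y + \tfrac{9}{2}, LT = x^{2}.
f_2 = 2x - 3y - 2, LT = x.

S(f_1,f_2): lcm = x^{2}. S = \tfrac{19}{2}xy + 9x - 10y - 9.
  leading term xy: subtract (\tfrac{19}{4}y)·f_2 from \tfrac{19}{2}xy + 9x - 10y - 9 → 9x + \tfrac{57}{4}y^{2} - \tfrac{1}{2}y - 9
  leading term x: subtract (\tfrac{9}{2})·f_2 from 9x + \tfrac{57}{4}y^{2} - \tfrac{1}{2}y - 9 → \tfrac{57}{4}y^{2} + 13y
  leading term y^{2}: no divisor's leading term divides it; move \tfrac{57}{4}y^{2} to the remainder.
  leading term y: no divisor's leading term divides it; move 13y to the remainder.
  remainder \tfrac{57}{4}y^{2} + 13y ≠ 0; add g_3 = \tfrac{57}{4}y^{2} + 13y to the basis.

S(f_1,g_3): leading monomials are coprime, so the S-polynomial reduces to 0 (Buchberger's first criterion).
S(f_2,g_3): leading monomials are coprime, so the S-polynomial reduces to 0 (Buchberger's first criterion).
Every S-polynomial of the final basis reduces to 0, so we have a Gröbner basis.
Inter-reduce: drop elements whose leading term is divisible by another's, tail-reduce, and make monic.
Reduced Gröbner basis: {x - \tfrac{3}{2}y - 1, y^{2} + \tfrac{52}{57}y}.

Buchberger on the second generating set:
h_1 = \tfrac{9}{2}x^{2} + 36xy + 36x - 45y - \tfrac{81}{2}, LT = x^{2}.
h_2 = 2x - 3y - 2, LT = x.

S(h_1,h_2): lcm = x^{2}. S = \tfrac{19}{2}xy + 9x - 10y - 9.
  leading term xy: subtract (\tfrac{19}{4}y)·h_2 from \tfrac{19}{2}xy + 9x - 10y - 9 → 9x + \tfrac{57}{4}y^{2} - \tfrac{1}{2}y - 9
  leading term x: subtract (\tfrac{9}{2})·h_2 from 9x + \tfrac{57}{4}y^{2} - \tfrac{1}{2}y - 9 → \tfrac{57}{4}y^{2} + 13y
  leading term y^{2}: no divisor's leading term divides it; move \tfrac{57}{4}y^{2} to the remainder.
  leading term y: no divisor's leading term divides it; move 13y to the remainder.
  remainder \tfrac{57}{4}y^{2} + 13y ≠ 0; add k_3 = \tfrac{57}{4}y^{2} + 13y to the basis.

S(h_1,k_3): leading monomials are coprime, so the S-polynomial reduces to 0 (Buchberger's first criterion).
S(h_2,k_3): leading monomials are coprime, so the S-polynomial reduces to 0 (Buchberger's first criterion).
Every S-polynomial of the final basis reduces to 0, so we have a Gröbner basis.
Inter-reduce: drop elements whose leading term is divisible by another's, tail-reduce, and make monic.
Reduced Gröbner basis: {x - \tfrac{3}{2}y - 1, y^{2} + \tfrac{52}{57}y}.

Same reduced basis, so the two generating sets span the same ideal.
The choice of monomial ordering does not affect the verdict — as long as both bases are computed under the same ordering, their equality decides ideal equality.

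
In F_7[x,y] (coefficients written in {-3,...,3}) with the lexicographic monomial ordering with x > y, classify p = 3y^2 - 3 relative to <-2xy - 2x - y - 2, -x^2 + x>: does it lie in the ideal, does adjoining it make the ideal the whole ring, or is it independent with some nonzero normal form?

First compute the reduced Gröbner basis of I by Buchberger's algorithm.
f_1 = -2xy - 2x - y - 2, LT = xy.
f_2 = -x^2 + x, LT = x^2.

S(f_1,f_2): lcm = x^2y. S = x^2 - 2xy + x.
  leading term x^2: subtract (-1)·f_2 from x^2 - 2xy + x → -2xy + 2x
  leading term xy: subtract (1)·f_1 from -2xy + 2x → -3x + y + 2
  leading term x: no divisor's leading term divides it; move -3x to the remainder.
  leading term y: no divisor's leading term divides it; move y to the remainder.
  leading term 1: no divisor's leading term divides it; move 2 to the remainder.
  remainder -3x + y + 2 ≠ 0; add h_3 = -3x + y + 2 to the basis.

S(f_1,h_3): lcm = xy. S = x - 2y^2 + 1.
  leading term x: subtract (2)·h_3 from x - 2y^2 + 1 → -2y^2 - 2y - 3
  leading term y^2: no divisor's leading term divides it; move -2y^2 to the remainder.
  leading term y: no divisor's leading term divides it; move -2y to the remainder.
  leading term 1: no divisor's leading term divides it; move -3 to the remainder.
  remainder -2y^2 - 2y - 3 ≠ 0; add h_4 = -2y^2 - 2y - 3 to the basis.

The other S-polynomials (S(f_2,h_3), S(f_1,h_4), S(f_2,h_4), S(h_3,h_4)) all reduce to 0 modulo the current basis, so we have a Gröbner basis.
Inter-reduce: drop elements whose leading term is divisible by another's, tail-reduce, and make monic.
Reduced Gröbner basis: {x + 2y - 3, y^2 + y - 2}.
Label its elements g_1 = x + 2y - 3, g_2 = y^2 + y - 2.

Reduce p = 3y^2 - 3 modulo G:
  leading term y^2: subtract (3)·g_2 from 3y^2 - 3 → -3y + 3
  leading term y: no divisor's leading term divides it; move -3y to the remainder.
  leading term 1: no divisor's leading term divides it; move 3 to the remainder.
  normal form = -3y + 3.
The normal form is nonzero, so p ∉ I. Since p minus its normal form lies in I, I + (p) = I + (r) where r = -3y + 3; decide whether this ideal is the whole ring.
Run Buchberger on G together with r (pairs among the g_i already reduce to 0 since G is a Gröbner basis):
g_1 = x + 2y - 3, LT = x.
g_2 = y^2 + y - 2, LT = y^2.
r = -3y + 3, LT = y.

The S-polynomials (S(g_1,g_2), S(g_1,r), S(g_2,r)) all reduce to 0 modulo the current basis, so we have a Gröbner basis.
Inter-reduce: drop elements whose leading term is divisible by another's, tail-reduce, and make monic.
Reduced Gröbner basis: {x - 1, y - 1}.
The reduced Gröbner basis of I + (p) is {x - 1, y - 1} ≠ {1}, a proper ideal, so the enlarged system stays consistent: p is independent of I, with normal form -3y + 3.

3y^2 - 3 is independent of I; its normal form modulo I is -3y + 3.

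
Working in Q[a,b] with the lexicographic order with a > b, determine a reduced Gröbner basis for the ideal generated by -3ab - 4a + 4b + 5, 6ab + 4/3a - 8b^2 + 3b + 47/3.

f_1 = -3ab - 4a + 4b + 5, LT = ab.
f_2 = 6ab + 4/3a - 8b^2 + 3b + 47/3, LT = ab.

S(f_1,f_2): lcm = ab. S = 10/9a + 4/3b^2 - 11/6b - 77/18.
  leading term a: no divisor's leading term divides it; move 10/9a to the remainder.
  leading term b^2: no divisor's leading term divides it; move 4/3b^2 to the remainder.
  leading term b: no divisor's leading term divides it; move -11/6b to the remainder.
  leading term 1: no divisor's leading term divides it; move -77/18 to the remainder.
  remainder 10/9a + 4/3b^2 - 11/6b - 77/18 ≠ 0; add g_3 = 10/9a + 4/3b^2 - 11/6b - 77/18 to the basis.

S(f_1,g_3): lcm = ab. S = 4/3a - 6/5b^3 + 33/20b^2 + 151/60b - 5/3.
  leading term a: subtract (6/5)·g_3 from 4/3a - 6/5b^3 + 33/20b^2 + 151/60b - 5/3 → -6/5b^3 + 1/20b^2 + 283/60b + 52/15
  leading term b^3: no divisor's leading term divides it; move -6/5b^3 to the remainder.
  leading term b^2: no divisor's leading term divides it; move 1/20b^2 to the remainder.
  leading term b: no divisor's leading term divides it; move 283/60b to the remainder.
  leading term 1: no divisor's leading term divides it; move 52/15 to the remainder.
  remainder -6/5b^3 + 1/20b^2 + 283/60b + 52/15 ≠ 0; add g_4 = -6/5b^3 + 1/20b^2 + 283/60b + 52/15 to the basis.

The other S-polynomials (S(f_2,g_3), S(f_1,g_4), S(f_2,g_4), S(g_3,g_4)) all reduce to 0 modulo the current basis, so we have a Gröbner basis.
Inter-reduce: drop elements whose leading term is divisible by another's, tail-reduce, and make monic.

G = {a + 6/5b^2 - 33/20b - 77/20, b^3 - 1/24b^2 - 283/72b - 26/9}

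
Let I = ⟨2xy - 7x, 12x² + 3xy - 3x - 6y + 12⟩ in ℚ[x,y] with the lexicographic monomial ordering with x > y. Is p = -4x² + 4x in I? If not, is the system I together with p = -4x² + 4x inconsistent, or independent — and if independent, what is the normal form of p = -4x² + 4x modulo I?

-4x² + 4x is independent of I; its normal form modulo I is 13/2x - 2y + 4.

First compute the reduced Gröbner basis of I by Buchberger's algorithm.
f_1 = 2xy - 7x, LT = xy.
f_2 = 12x² + 3xy - 3x - 6y + 12, LT = x².

S(f_1,f_2): lcm = x²y. S = -7/2x² - ¼xy² + ¼xy + ½y² - y.
  leading term x²: subtract (-7/24)·f_2 from -7/2x² - ¼xy² + ¼xy + ½y² - y → -¼xy² + 9/8xy - ⅞x + ½y² - 11/4y + 7/2
  leading term xy²: subtract (-⅛y)·f_1 from -¼xy² + 9/8xy - ⅞x + ½y² - 11/4y + 7/2 → ¼xy - ⅞x + ½y² - 11/4y + 7/2
  leading term xy: subtract (⅛)·f_1 from ¼xy - ⅞x + ½y² - 11/4y + 7/2 → ½y² - 11/4y + 7/2
  leading term y²: no divisor's leading term divides it; move ½y² to the remainder.
  leading term y: no divisor's leading term divides it; move -11/4y to the remainder.
  leading term 1: no divisor's leading term divides it; move 7/2 to the remainder.
  remainder ½y² - 11/4y + 7/2 ≠ 0; add h_3 = ½y² - 11/4y + 7/2 to the basis.

S(f_1,h_3): lcm = xy². S = 2xy - 7x.
  leading term xy: subtract (1)·f_1 from 2xy - 7x → 0
  remainder 0.

S(f_2,h_3): leading monomials are coprime, so the S-polynomial reduces to 0 (Buchberger's first criterion).
Every S-polynomial of the final basis reduces to 0, so we have a Gröbner basis.
Inter-reduce: drop elements whose leading term is divisible by another's, tail-reduce, and make monic.
Reduced Gröbner basis: {x² + ⅝x - ½y + 1, xy - 7/2x, y² - 11/2y + 7}.
Label its elements g_1 = x² + ⅝x - ½y + 1, g_2 = xy - 7/2x, g_3 = y² - 11/2y + 7.

Reduce p = -4x² + 4x modulo G:
  leading term x²: subtract (-4)·g_1 from -4x² + 4x → 13/2x - 2y + 4
  leading term x: no divisor's leading term divides it; move 13/2x to the remainder.
  leading term y: no divisor's leading term divides it; move -2y to the remainder.
  leading term 1: no divisor's leading term divides it; move 4 to the remainder.
  normal form = 13/2x - 2y + 4.
The normal form is nonzero, so p ∉ I. Since p minus its normal form lies in I, I + (p) = I + (r) where r = 13/2x - 2y + 4; decide whether this ideal is the whole ring.
Run Buchberger on G together with r (pairs among the g_i already reduce to 0 since G is a Gröbner basis):
g_1 = x² + ⅝x - ½y + 1, LT = x².
g_2 = xy - 7/2x, LT = xy.
g_3 = y² - 11/2y + 7, LT = y².
r = 13/2x - 2y + 4, LT = x.

S(g_1,g_2): lcm = x²y. S = 7/2x² + ⅝xy - ½y² + y.
  leading term x²: subtract (7/2)·g_1 from 7/2x² + ⅝xy - ½y² + y → ⅝xy - 35/16x - ½y² + 11/4y - 7/2
  leading term xy: subtract (⅝)·g_2 from ⅝xy - 35/16x - ½y² + 11/4y - 7/2 → -½y² + 11/4y - 7/2
  leading term y²: subtract (-½)·g_3 from -½y² + 11/4y - 7/2 → 0
  remainder 0.

S(g_1,g_3): leading monomials are coprime, so the S-polynomial reduces to 0 (Buchberger's first criterion).
S(g_1,r): lcm = x². S = 4/13xy + 1/104x - ½y + 1.
  leading term xy: subtract (4/13)·g_2 from 4/13xy + 1/104x - ½y + 1 → 113/104x - ½y + 1
  leading term x: subtract (113/676)·r from 113/104x - ½y + 1 → -28/169y + 56/169
  leading term y: no divisor's leading term divides it; move -28/169y to the remainder.
  leading term 1: no divisor's leading term divides it; move 56/169 to the remainder.
  remainder -28/169y + 56/169 ≠ 0; add m_5 = -28/169y + 56/169 to the basis.

S(g_2,g_3): lcm = xy². S = 2xy - 7x.
  leading term xy: subtract (2)·g_2 from 2xy - 7x → 0
  remainder 0.

S(g_2,r): lcm = xy. S = -7/2x + 4/13y² - 8/13y.
  leading term x: subtract (-7/13)·r from -7/2x + 4/13y² - 8/13y → 4/13y² - 22/13y + 28/13
  leading term y²: subtract (4/13)·g_3 from 4/13y² - 22/13y + 28/13 → 0
  remainder 0.

S(g_3,r): leading monomials are coprime, so the S-polynomial reduces to 0 (Buchberger's first criterion).
S(g_1,m_5): leading monomials are coprime, so the S-polynomial reduces to 0 (Buchberger's first criterion).
S(g_2,m_5): lcm = xy. S = -3/2x.
  leading term x: subtract (-3/13)·r from -3/2x → -6/13y + 12/13
  leading term y: subtract (39/14)·m_5 from -6/13y + 12/13 → 0
  remainder 0.

S(g_3,m_5): lcm = y². S = -7/2y + 7.
  leading term y: subtract (169/8)·m_5 from -7/2y + 7 → 0
  remainder 0.

S(r,m_5): leading monomials are coprime, so the S-polynomial reduces to 0 (Buchberger's first criterion).
Every S-polynomial of the final basis reduces to 0, so we have a Gröbner basis.
Inter-reduce: drop elements whose leading term is divisible by another's, tail-reduce, and make monic.
Reduced Gröbner basis: {x, y - 2}.
The reduced Gröbner basis of I + (p) is {x, y - 2} ≠ {1}, a proper ideal, so the enlarged system stays consistent: p is independent of I, with normal form 13/2x - 2y + 4.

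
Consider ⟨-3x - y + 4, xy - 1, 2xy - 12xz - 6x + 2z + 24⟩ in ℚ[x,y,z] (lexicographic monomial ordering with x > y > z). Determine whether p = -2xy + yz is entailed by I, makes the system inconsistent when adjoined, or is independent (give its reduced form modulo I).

-2xy + yz is independent of I; its normal form modulo I is 17/5z - 34/5.

First compute the reduced Gröbner basis of I by Buchberger's algorithm.
f_1 = -3x - y + 4, LT = x.
f_2 = xy - 1, LT = xy.
f_3 = 2xy - 12xz - 6x + 2z + 24, LT = xy.

S(f_1,f_2): lcm = xy. S = ⅓y² - 4/3y + 1.
  reduce S modulo (f_1, f_2, f_3):
  remainder ⅓y² - 4/3y + 1 ≠ 0; add h_4 = ⅓y² - 4/3y + 1 to the basis.

S(f_1,f_3): lcm = xy. S = 6xz + 3x + ⅓y² - 4/3y - z - 12.
  reduce S modulo (f_1, f_2, f_3, h_4):
  remainder -2yz - y + 7z - 9 ≠ 0; add h_5 = -2yz - y + 7z - 9 to the basis.

S(f_3,h_4): lcm = xy². S = -6xyz + xy - 3x + yz + 12y.
  reduce S modulo (f_1, f_2, f_3, h_4, h_5):
  remainder 25/2y - 5/2z - 15/2 ≠ 0; add h_6 = 25/2y - 5/2z - 15/2 to the basis.

S(h_5,h_6): lcm = yz. S = ½y + ⅕z² - 29/10z + 9/2.
  reduce S modulo (f_1, f_2, f_3, h_4, h_5, h_6):
  remainder ⅕z² - 14/5z + 24/5 ≠ 0; add h_7 = ⅕z² - 14/5z + 24/5 to the basis.

The other S-polynomials (S(f_2,f_3), S(f_1,h_4), S(f_2,h_4), S(f_1,h_5), S(f_2,h_5), S(f_3,h_5), S(h_4,h_5), S(f_1,h_6), S(f_2,h_6), S(f_3,h_6), S(h_4,h_6), S(f_1,h_7), S(f_2,h_7), S(f_3,h_7), S(h_4,h_7), S(h_5,h_7), S(h_6,h_7)) all reduce to 0 modulo the current basis, so we have a Gröbner basis.
Inter-reduce: drop elements whose leading term is divisible by another's, tail-reduce, and make monic.
Reduced Gröbner basis: {x + 1/15z - 17/15, y - ⅕z - ⅗, z² - 14z + 24}.
Label its elements g_1 = x + 1/15z - 17/15, g_2 = y - ⅕z - ⅗, g_3 = z² - 14z + 24.

Reduce p = -2xy + yz modulo G:
  leading term xy: subtract (-2y)·g_1 from -2xy + yz → 17/15yz - 34/15y
  leading term yz: subtract (17/15z)·g_2 from 17/15yz - 34/15y → -34/15y + 17/75z² + 17/25z
  leading term y: subtract (-34/15)·g_2 from -34/15y + 17/75z² + 17/25z → 17/75z² + 17/75z - 34/25
  leading term z²: subtract (17/75)·g_3 from 17/75z² + 17/75z - 34/25 → 17/5z - 34/5
  leading term z: no divisor's leading term divides it; move 17/5z to the remainder.
  leading term 1: no divisor's leading term divides it; move -34/5 to the remainder.
  normal form = 17/5z - 34/5.
The normal form is nonzero, so p ∉ I. Since p minus its normal form lies in I, I + (p) = I + (r) where r = 17/5z - 34/5; decide whether this ideal is the whole ring.
Run Buchberger on G together with r (pairs among the g_i already reduce to 0 since G is a Gröbner basis):
g_1 = x + 1/15z - 17/15, LT = x.
g_2 = y - ⅕z - ⅗, LT = y.
g_3 = z² - 14z + 24, LT = z².
r = 17/5z - 34/5, LT = z.

The S-polynomials (S(g_1,g_2), S(g_1,g_3), S(g_1,r), S(g_2,g_3), S(g_2,r), S(g_3,r)) all reduce to 0 modulo the current basis, so we have a Gröbner basis.
Inter-reduce: drop elements whose leading term is divisible by another's, tail-reduce, and make monic.
Reduced Gröbner basis: {x - 1, y - 1, z - 2}.
The reduced Gröbner basis of I + (p) is {x - 1, y - 1, z - 2} ≠ {1}, a proper ideal, so the enlarged system stays consistent: p is independent of I, with normal form 17/5z - 34/5.

Ideal membership is decidable via reduction modulo a Gröbner basis.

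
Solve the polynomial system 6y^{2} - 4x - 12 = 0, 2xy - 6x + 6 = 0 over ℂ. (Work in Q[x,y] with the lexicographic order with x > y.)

{(3, 2), (15/4 - 3*sqrt(17)/4, 1/2 - sqrt(17)/2), (3*sqrt(17)/4 + 15/4, 1/2 + sqrt(17)/2)}

Compute a lex Gröbner basis by Buchberger's algorithm.
f_1 = -4x + 6y^{2} - 12, LT = x.
f_2 = 2xy - 6x + 6, LT = xy.

S(f_1,f_2): lcm = xy. S = 3x - \tfrac{3}{2}y^{3} + 3y - 3.
  leading term x: subtract (-\tfrac{3}{4})·f_1 from 3x - \tfrac{3}{2}y^{3} + 3y - 3 → -\tfrac{3}{2}y^{3} + \tfrac{9}{2}y^{2} + 3y - 12
  leading term y^{3}: no divisor's leading term divides it; move -\tfrac{3}{2}y^{3} to the remainder.
  leading term y^{2}: no divisor's leading term divides it; move \tfrac{9}{2}y^{2} to the remainder.
  leading term y: no divisor's leading term divides it; move 3y to the remainder.
  leading term 1: no divisor's leading term divides it; move -12 to the remainder.
  remainder -\tfrac{3}{2}y^{3} + \tfrac{9}{2}y^{2} + 3y - 12 ≠ 0; add h_3 = -\tfrac{3}{2}y^{3} + \tfrac{9}{2}y^{2} + 3y - 12 to the basis.

The other S-polynomials (S(f_1,h_3), S(f_2,h_3)) all reduce to 0 modulo the current basis, so we have a Gröbner basis.
Inter-reduce: drop elements whose leading term is divisible by another's, tail-reduce, and make monic.
Reduced Gröbner basis: {x - \tfrac{3}{2}y^{2} + 3, y^{3} - 3y^{2} - 2y + 8}.

A lex Gröbner basis eliminates variables successively. Here y^{3} - 3y^{2} - 2y + 8 depends only on y, with roots {2, 1/2 - sqrt(17)/2, 1/2 + sqrt(17)/2}; lifting each root through the earlier basis elements recovers the full solutions.
  y = 2: the earlier basis element becomes x - 3 = 0, giving x = 3 — point (3, 2).
  y = 1/2 - sqrt(17)/2: the earlier basis element becomes x - 15/4 + 3*sqrt(17)/4 = 0, giving x = 15/4 - 3*sqrt(17)/4 — point (15/4 - 3*sqrt(17)/4, 1/2 - sqrt(17)/2).
  y = 1/2 + sqrt(17)/2: the earlier basis element becomes x - 15/4 - 3*sqrt(17)/4 = 0, giving x = 3*sqrt(17)/4 + 15/4 — point (3*sqrt(17)/4 + 15/4, 1/2 + sqrt(17)/2).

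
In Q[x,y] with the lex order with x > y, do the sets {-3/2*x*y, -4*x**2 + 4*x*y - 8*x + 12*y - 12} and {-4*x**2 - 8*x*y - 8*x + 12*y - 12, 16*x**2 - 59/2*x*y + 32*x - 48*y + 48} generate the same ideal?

Yes, the ideals are equal.

Two ideals are equal iff their reduced Gröbner bases coincide (the reduced basis is unique for a fixed ordering).
Buchberger on the first generating set:
f_1 = -3/2*x*y, LT = x*y.
f_2 = -4*x**2 + 4*x*y - 8*x + 12*y - 12, LT = x**2.

S(f_1,f_2): lcm = x**2*y. S = x*y**2 - 2*x*y + 3*y**2 - 3*y.
  leading term x*y**2: subtract (-2/3*y)·f_1 from x*y**2 - 2*x*y + 3*y**2 - 3*y → -2*x*y + 3*y**2 - 3*y
  leading term x*y: subtract (4/3)·f_1 from -2*x*y + 3*y**2 - 3*y → 3*y**2 - 3*y
  leading term y**2: no divisor's leading term divides it; move 3*y**2 to the remainder.
  leading term y: no divisor's leading term divides it; move -3*y to the remainder.
  remainder 3*y**2 - 3*y ≠ 0; add g_3 = 3*y**2 - 3*y to the basis.

S(f_1,g_3): lcm = x*y**2. S = x*y.
  leading term x*y: subtract (-2/3)·f_1 from x*y → 0
  remainder 0.

S(f_2,g_3): leading monomials are coprime, so the S-polynomial reduces to 0 (Buchberger's first criterion).
Every S-polynomial of the final basis reduces to 0, so we have a Gröbner basis.
Inter-reduce: drop elements whose leading term is divisible by another's, tail-reduce, and make monic.
Reduced Gröbner basis: {x**2 + 2*x - 3*y + 3, x*y, y**2 - y}.

Buchberger on the second generating set:
h_1 = -4*x**2 - 8*x*y - 8*x + 12*y - 12, LT = x**2.
h_2 = 16*x**2 - 59/2*x*y + 32*x - 48*y + 48, LT = x**2.

S(h_1,h_2): lcm = x**2. S = 123/32*x*y.
  leading term x*y: no divisor's leading term divides it; move 123/32*x*y to the remainder.
  remainder 123/32*x*y ≠ 0; add k_3 = 123/32*x*y to the basis.

S(h_1,k_3): lcm = x**2*y. S = 2*x*y**2 + 2*x*y - 3*y**2 + 3*y.
  leading term x*y**2: subtract (64/123*y)·k_3 from 2*x*y**2 + 2*x*y - 3*y**2 + 3*y → 2*x*y - 3*y**2 + 3*y
  leading term x*y: subtract (64/123)·k_3 from 2*x*y - 3*y**2 + 3*y → -3*y**2 + 3*y
  leading term y**2: no divisor's leading term divides it; move -3*y**2 to the remainder.
  leading term y: no divisor's leading term divides it; move 3*y to the remainder.
  remainder -3*y**2 + 3*y ≠ 0; add k_4 = -3*y**2 + 3*y to the basis.

S(h_2,k_3): lcm = x**2*y. S = -59/32*x*y**2 + 2*x*y - 3*y**2 + 3*y.
  leading term x*y**2: subtract (-59/123*y)·k_3 from -59/32*x*y**2 + 2*x*y - 3*y**2 + 3*y → 2*x*y - 3*y**2 + 3*y
  leading term x*y: subtract (64/123)·k_3 from 2*x*y - 3*y**2 + 3*y → -3*y**2 + 3*y
  leading term y**2: subtract (1)·k_4 from -3*y**2 + 3*y → 0
  remainder 0.

S(h_1,k_4): leading monomials are coprime, so the S-polynomial reduces to 0 (Buchberger's first criterion).
S(h_2,k_4): leading monomials are coprime, so the S-polynomial reduces to 0 (Buchberger's first criterion).
S(k_3,k_4): lcm = x*y**2. S = x*y.
  leading term x*y: subtract (32/123)·k_3 from x*y → 0
  remainder 0.

Every S-polynomial of the final basis reduces to 0, so we have a Gröbner basis.
Inter-reduce: drop elements whose leading term is divisible by another's, tail-reduce, and make monic.
Reduced Gröbner basis: {x**2 + 2*x - 3*y + 3, x*y, y**2 - y}.

Same reduced basis, so the two generating sets span the same ideal.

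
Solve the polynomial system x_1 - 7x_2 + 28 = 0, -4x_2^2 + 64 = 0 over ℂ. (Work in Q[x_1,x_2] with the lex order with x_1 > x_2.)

Compute a lex Gröbner basis by Buchberger's algorithm.
f_1 = x_1 - 7x_2 + 28, LT = x_1.
f_2 = -4x_2^2 + 64, LT = x_2^2.

The S-polynomials (S(f_1,f_2)) all reduce to 0 modulo the current basis, so we have a Gröbner basis.
Inter-reduce: drop elements whose leading term is divisible by another's, tail-reduce, and make monic.
Reduced Gröbner basis: {x_1 - 7x_2 + 28, x_2^2 - 16}.

Since the basis is lex-ordered, x_2^2 - 16 is univariate in x_2. Its roots are {-4, 4}. Back-substituting each root into the other basis elements fixes the other coordinates.
  x_2 = -4: the earlier basis element becomes x_1 + 56 = 0, giving x_1 = -56 — point (-56, -4).
  x_2 = 4: the earlier basis element becomes x_1 = 0, giving x_1 = 0 — point (0, 4).
Substituting each solution back into the original system confirms all equations vanish.

{(-56, -4), (0, 4)}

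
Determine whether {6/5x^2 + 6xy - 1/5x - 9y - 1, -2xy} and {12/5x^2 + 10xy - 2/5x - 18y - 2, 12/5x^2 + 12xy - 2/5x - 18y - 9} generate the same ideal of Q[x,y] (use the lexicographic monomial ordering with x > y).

Since reduced Gröbner bases are canonical representatives of ideals under a given ordering, it suffices to compute and compare them.
Buchberger on the first generating set:
f_1 = 6/5x^2 + 6xy - 1/5x - 9y - 1, LT = x^2.
f_2 = -2xy, LT = xy.

S(f_1,f_2): lcm = x^2y. S = 5xy^2 - 1/6xy - 15/2y^2 - 5/6y.
  leading term xy^2: subtract (-5/2y)·f_2 from 5xy^2 - 1/6xy - 15/2y^2 - 5/6y → -1/6xy - 15/2y^2 - 5/6y
  leading term xy: subtract (1/12)·f_2 from -1/6xy - 15/2y^2 - 5/6y → -15/2y^2 - 5/6y
  leading term y^2: no divisor's leading term divides it; move -15/2y^2 to the remainder.
  leading term y: no divisor's leading term divides it; move -5/6y to the remainder.
  remainder -15/2y^2 - 5/6y ≠ 0; add g_3 = -15/2y^2 - 5/6y to the basis.

S(f_1,g_3): leading monomials are coprime, so the S-polynomial reduces to 0 (Buchberger's first criterion).
S(f_2,g_3): lcm = xy^2. S = -1/9xy.
  leading term xy: subtract (1/18)·f_2 from -1/9xy → 0
  remainder 0.

Every S-polynomial of the final basis reduces to 0, so we have a Gröbner basis.
Inter-reduce: drop elements whose leading term is divisible by another's, tail-reduce, and make monic.
Reduced Gröbner basis: {x^2 - 1/6x - 15/2y - 5/6, xy, y^2 + 1/9y}.

Buchberger on the second generating set:
h_1 = 12/5x^2 + 10xy - 2/5x - 18y - 2, LT = x^2.
h_2 = 12/5x^2 + 12xy - 2/5x - 18y - 9, LT = x^2.

S(h_1,h_2): lcm = x^2. S = -5/6xy + 35/12.
  leading term xy: no divisor's leading term divides it; move -5/6xy to the remainder.
  leading term 1: no divisor's leading term divides it; move 35/12 to the remainder.
  remainder -5/6xy + 35/12 ≠ 0; add k_3 = -5/6xy + 35/12 to the basis.

S(h_1,k_3): lcm = x^2y. S = 25/6xy^2 - 1/6xy + 7/2x - 15/2y^2 - 5/6y.
  leading term xy^2: subtract (-5y)·k_3 from 25/6xy^2 - 1/6xy + 7/2x - 15/2y^2 - 5/6y → -1/6xy + 7/2x - 15/2y^2 + 55/4y
  leading term xy: subtract (1/5)·k_3 from -1/6xy + 7/2x - 15/2y^2 + 55/4y → 7/2x - 15/2y^2 + 55/4y - 7/12
  leading term x: no divisor's leading term divides it; move 7/2x to the remainder.
  leading term y^2: no divisor's leading term divides it; move -15/2y^2 to the remainder.
  leading term y: no divisor's leading term divides it; move 55/4y to the remainder.
  leading term 1: no divisor's leading term divides it; move -7/12 to the remainder.
  remainder 7/2x - 15/2y^2 + 55/4y - 7/12 ≠ 0; add k_4 = 7/2x - 15/2y^2 + 55/4y - 7/12 to the basis.

S(h_2,k_3): lcm = x^2y. S = 5xy^2 - 1/6xy + 7/2x - 15/2y^2 - 15/4y.
  leading term xy^2: subtract (-6y)·k_3 from 5xy^2 - 1/6xy + 7/2x - 15/2y^2 - 15/4y → -1/6xy + 7/2x - 15/2y^2 + 55/4y
  leading term xy: subtract (1/5)·k_3 from -1/6xy + 7/2x - 15/2y^2 + 55/4y → 7/2x - 15/2y^2 + 55/4y - 7/12
  leading term x: subtract (1)·k_4 from 7/2x - 15/2y^2 + 55/4y - 7/12 → 0
  remainder 0.

S(h_1,k_4): lcm = x^2. S = 15/7xy^2 + 5/21xy - 15/2y - 5/6.
  leading term xy^2: subtract (-18/7y)·k_3 from 15/7xy^2 + 5/21xy - 15/2y - 5/6 → 5/21xy - 5/6
  leading term xy: subtract (-2/7)·k_3 from 5/21xy - 5/6 → 0
  remainder 0.

S(h_2,k_4): lcm = x^2. S = 15/7xy^2 + 15/14xy - 15/2y - 15/4.
  leading term xy^2: subtract (-18/7y)·k_3 from 15/7xy^2 + 15/14xy - 15/2y - 15/4 → 15/14xy - 15/4
  leading term xy: subtract (-9/7)·k_3 from 15/14xy - 15/4 → 0
  remainder 0.

S(k_3,k_4): lcm = xy. S = 15/7y^3 - 55/14y^2 + 1/6y - 7/2.
  leading term y^3: no divisor's leading term divides it; move 15/7y^3 to the remainder.
  leading term y^2: no divisor's leading term divides it; move -55/14y^2 to the remainder.
  leading term y: no divisor's leading term divides it; move 1/6y to the remainder.
  leading term 1: no divisor's leading term divides it; move -7/2 to the remainder.
  remainder 15/7y^3 - 55/14y^2 + 1/6y - 7/2 ≠ 0; add k_5 = 15/7y^3 - 55/14y^2 + 1/6y - 7/2 to the basis.

S(h_1,k_5): leading monomials are coprime, so the S-polynomial reduces to 0 (Buchberger's first criterion).
S(h_2,k_5): leading monomials are coprime, so the S-polynomial reduces to 0 (Buchberger's first criterion).
S(k_3,k_5): lcm = xy^3. S = 11/6xy^2 - 7/90xy + 49/30x - 7/2y^2.
  leading term xy^2: subtract (-11/5y)·k_3 from 11/6xy^2 - 7/90xy + 49/30x - 7/2y^2 → -7/90xy + 49/30x - 7/2y^2 + 77/12y
  leading term xy: subtract (7/75)·k_3 from -7/90xy + 49/30x - 7/2y^2 + 77/12y → 49/30x - 7/2y^2 + 77/12y - 49/180
  leading term x: subtract (7/15)·k_4 from 49/30x - 7/2y^2 + 77/12y - 49/180 → 0
  remainder 0.

S(k_4,k_5): leading monomials are coprime, so the S-polynomial reduces to 0 (Buchberger's first criterion).
Every S-polynomial of the final basis reduces to 0, so we have a Gröbner basis.
Inter-reduce: drop elements whose leading term is divisible by another's, tail-reduce, and make monic.
Reduced Gröbner basis: {x - 15/7y^2 + 55/14y - 1/6, y^3 - 11/6y^2 + 7/90y - 49/30}.

The bases are distinct; the ideals are different.
The same test decides containment: I ⊆ J iff every generator of I reduces to 0 modulo a Gröbner basis of J.

No, the ideals differ.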